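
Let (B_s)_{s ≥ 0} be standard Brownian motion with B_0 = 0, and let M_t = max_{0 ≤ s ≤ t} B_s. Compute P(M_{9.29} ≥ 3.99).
P(M_{9.29} ≥ 3.99) = 2·P(B_{9.29} ≥ 3.99) = 2(1 − Φ(3.99/√9.29)) ≈ 0.1905

By the reflection principle for Brownian motion, P(M_t ≥ a) = 2 · P(B_t ≥ a) for a ≥ 0. Since B_t ~ N(0, t), P(B_t ≥ 3.99) = 1 − Φ(3.99/√t) = 1 − Φ(3.99/√9.29) = 1 − Φ(1.3091). So
  P(M_{9.29} ≥ 3.99) = 2(1 − Φ(1.3091)) ≈ 0.1905.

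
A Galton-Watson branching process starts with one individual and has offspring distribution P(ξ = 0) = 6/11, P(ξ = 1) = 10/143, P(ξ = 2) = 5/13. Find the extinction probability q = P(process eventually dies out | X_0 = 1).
q = 1

Mean offspring μ = 0·6/11 + 1·10/143 + 2·5/13 = 120/143 ≤ 1. For μ ≤ 1 with offspring not concentrated at 1, the Galton-Watson process goes extinct almost surely, so q = 1.
(Algebraic check: The pgf is f(s) = 6/11 + 10/143·s + 5/13·s². The extinction probability q is the smallest fixed point of f in [0, 1]. Setting s = f(s):
  5/13·s² + (10/143 − 1)·s + 6/11 = 0
  5/13·s² − (6/11 + 5/13)·s + 6/11 = 0
which factors as (s − 1)·(5/13·s − 6/11) = 0, giving roots s = 1 and s = (6/11)/(5/13) = 78/55. Since 78/55 ≥ 1, the smallest root in [0, 1] is s = 1.)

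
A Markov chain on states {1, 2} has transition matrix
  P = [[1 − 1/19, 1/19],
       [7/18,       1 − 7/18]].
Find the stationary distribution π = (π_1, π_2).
π_1 = 133/151, π_2 = 18/151

Solve πP = π with π_1 + π_2 = 1. From πP = π: π_1 · (1 − 1/19) + π_2 · 7/18 = π_1 ⇒ π_2 · 7/18 = π_1 · 1/19 ⇒ π_2/π_1 = (1/19)/(7/18) = 18/133. Together with π_1 + π_2 = 1:
  π_1 = (7/18)/(1/19 + 7/18) = (7/18)/(151/342) = 133/151,
  π_2 = (1/19)/(1/19 + 7/18) = (1/19)/(151/342) = 18/151.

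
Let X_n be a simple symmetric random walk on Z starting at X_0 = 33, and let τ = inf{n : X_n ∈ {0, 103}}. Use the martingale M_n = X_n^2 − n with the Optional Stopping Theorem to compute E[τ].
E[τ] = 2310

M_n = X_n^2 − n is a martingale (since E[X_{n+1}^2 | F_n] = X_n^2 + 1). By OST (τ has finite mean in a bounded region), E[M_τ] = E[M_0] = X_0^2 − 0 = 33^2 = 1089. Also E[M_τ] = E[X_τ^2] − E[τ]. The walk exits at 0 or 103, with P(hit 103 first) = 33/103, so E[X_τ^2] = 103^2 · 33/103 + 0 = 3399. Thus E[τ] = E[X_τ^2] − E[M_τ] = 3399 − 1089 = 2310 = 33(103 − 33) = 2310.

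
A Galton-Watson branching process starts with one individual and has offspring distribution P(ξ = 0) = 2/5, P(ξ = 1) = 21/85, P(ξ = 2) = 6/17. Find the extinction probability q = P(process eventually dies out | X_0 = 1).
q = 1

Mean offspring μ = 0·2/5 + 1·21/85 + 2·6/17 = 81/85 ≤ 1. For μ ≤ 1 with offspring not concentrated at 1, the Galton-Watson process goes extinct almost surely, so q = 1.
(Algebraic check: The pgf is f(s) = 2/5 + 21/85·s + 6/17·s². The extinction probability q is the smallest fixed point of f in [0, 1]. Setting s = f(s):
  6/17·s² + (21/85 − 1)·s + 2/5 = 0
  6/17·s² − (2/5 + 6/17)·s + 2/5 = 0
which factors as (s − 1)·(6/17·s − 2/5) = 0, giving roots s = 1 and s = (2/5)/(6/17) = 17/15. Since 17/15 ≥ 1, the smallest root in [0, 1] is s = 1.)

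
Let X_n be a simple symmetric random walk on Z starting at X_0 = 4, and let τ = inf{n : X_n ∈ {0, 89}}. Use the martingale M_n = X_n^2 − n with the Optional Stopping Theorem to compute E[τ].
E[τ] = 340

M_n = X_n^2 − n is a martingale (since E[X_{n+1}^2 | F_n] = X_n^2 + 1). By OST (τ has finite mean in a bounded region), E[M_τ] = E[M_0] = X_0^2 − 0 = 4^2 = 16. Also E[M_τ] = E[X_τ^2] − E[τ]. The walk exits at 0 or 89, with P(hit 89 first) = 4/89, so E[X_τ^2] = 89^2 · 4/89 + 0 = 356. Thus E[τ] = E[X_τ^2] − E[M_τ] = 356 − 16 = 340 = 4(89 − 4) = 340.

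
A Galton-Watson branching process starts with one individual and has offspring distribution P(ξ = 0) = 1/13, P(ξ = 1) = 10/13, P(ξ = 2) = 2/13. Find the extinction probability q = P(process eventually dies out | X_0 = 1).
q = 1/2

The pgf is f(s) = 1/13 + 10/13·s + 2/13·s². The extinction probability q is the smallest fixed point of f in [0, 1]. Setting s = f(s):
  2/13·s² + (10/13 − 1)·s + 1/13 = 0
  2/13·s² − (1/13 + 2/13)·s + 1/13 = 0
which factors as (s − 1)·(2/13·s − 1/13) = 0, giving roots s = 1 and s = (1/13)/(2/13) = 1/2.
Mean offspring μ = 10/13 + 2·2/13 = 14/13 > 1 (supercritical), so q < 1. The extinction probability is the smaller root: q = (1/13)/(2/13) = 1/2.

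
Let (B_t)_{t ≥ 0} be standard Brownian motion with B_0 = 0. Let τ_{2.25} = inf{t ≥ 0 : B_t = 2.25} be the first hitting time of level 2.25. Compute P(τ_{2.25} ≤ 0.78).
P(τ_{2.25} ≤ 0.78) = 2(1 − Φ(2.25/√0.78)) = 2(1 − Φ(2.5476)) ≈ 0.0108

By the reflection principle for standard BM, P(τ_b ≤ t) = 2 · P(B_t ≥ b). Since B_t ~ N(0, t), P(B_t ≥ 2.25) = 1 − Φ(2.25/√t) = 1 − Φ(2.25/√0.78) = 1 − Φ(2.5476) ≈ 0.00542. Doubling: P(τ_{2.25} ≤ 0.78) ≈ 2 · 0.00542 = 0.01084 ≈ 0.0108.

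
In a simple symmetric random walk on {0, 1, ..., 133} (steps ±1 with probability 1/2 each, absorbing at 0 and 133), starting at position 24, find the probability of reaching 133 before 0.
P(hit 133 before 0) = 24/133

Let u_k = P(hit 133 before 0 | start at k). Then u_0 = 0, u_133 = 1, and u_k = u_{k-1}/2 + u_{k+1}/2 for 1 ≤ k ≤ 132. This harmonic recurrence is solved by u_k = k/133, giving u_24 = 24/133.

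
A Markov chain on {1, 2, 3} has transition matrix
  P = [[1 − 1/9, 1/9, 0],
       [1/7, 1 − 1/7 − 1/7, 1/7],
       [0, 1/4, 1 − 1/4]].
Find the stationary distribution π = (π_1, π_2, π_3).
π = (9/20, 7/20, 1/5)

This is a birth-death chain on three states, which satisfies detailed balance: π_1 · P_{12} = π_2 · P_{21} and π_2 · P_{23} = π_3 · P_{32}.
From π_1 · 1/9 = π_2 · 1/7: π_2/π_1 = (1/9)/(1/7) = 7/9.
From π_2 · 1/7 = π_3 · 1/4: π_3/π_2 = (1/7)/(1/4) = 4/7.
Take π_1 proportional to 1; then unnormalized π = (1, 7/9, 4/9). Normalize by dividing by the sum 20/9:
  π = (9/20, 7/20, 1/5).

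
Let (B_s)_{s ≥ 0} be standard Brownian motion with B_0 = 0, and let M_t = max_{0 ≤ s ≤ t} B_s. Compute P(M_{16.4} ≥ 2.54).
P(M_{16.4} ≥ 2.54) = 2·P(B_{16.4} ≥ 2.54) = 2(1 − Φ(2.54/√16.4)) ≈ 0.5305

By the reflection principle for Brownian motion, P(M_t ≥ a) = 2 · P(B_t ≥ a) for a ≥ 0. Since B_t ~ N(0, t), P(B_t ≥ 2.54) = 1 − Φ(2.54/√t) = 1 − Φ(2.54/√16.4) = 1 − Φ(0.6272). So
  P(M_{16.4} ≥ 2.54) = 2(1 − Φ(0.6272)) ≈ 0.5305.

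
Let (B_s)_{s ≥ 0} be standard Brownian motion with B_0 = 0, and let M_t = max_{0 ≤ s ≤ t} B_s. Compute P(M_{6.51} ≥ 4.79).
P(M_{6.51} ≥ 4.79) = 2·P(B_{6.51} ≥ 4.79) = 2(1 − Φ(4.79/√6.51)) ≈ 0.0605

By the reflection principle for Brownian motion, P(M_t ≥ a) = 2 · P(B_t ≥ a) for a ≥ 0. Since B_t ~ N(0, t), P(B_t ≥ 4.79) = 1 − Φ(4.79/√t) = 1 − Φ(4.79/√6.51) = 1 − Φ(1.8773). So
  P(M_{6.51} ≥ 4.79) = 2(1 − Φ(1.8773)) ≈ 0.0605.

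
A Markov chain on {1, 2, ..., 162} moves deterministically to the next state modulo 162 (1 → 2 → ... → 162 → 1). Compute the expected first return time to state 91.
E[T_91 | X_0 = 91] = 162

The chain cycles deterministically, so starting at state 91 it returns in exactly 162 steps. Equivalently, the stationary distribution is uniform π_j = 1/162 for every state j, so by Kac's formula E[T_91] = 1/π_91 = 162.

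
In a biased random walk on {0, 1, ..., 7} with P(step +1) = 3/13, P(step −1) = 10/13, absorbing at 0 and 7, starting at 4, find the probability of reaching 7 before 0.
P(hit 7 before 0) = (1 − (10/3)^4) / (1 − (10/3)^7) = 38259/1428259

Let u_k denote P(reach 7 before 0 | start at k). Boundary: u_0 = 0, u_7 = 1. Recurrence: u_k = 3/13·u_{k+1} + 10/13·u_{k-1} for 1 ≤ k ≤ 6. Try u_k = A + B·r^k with r = q/p = (10/13)/(3/13) = 10/3. Substitution satisfies the recurrence; boundary conditions give:
  u_k = (1 − r^k) / (1 − r^N) = (1 − (10/3)^4) / (1 − (10/3)^7) = 38259/1428259.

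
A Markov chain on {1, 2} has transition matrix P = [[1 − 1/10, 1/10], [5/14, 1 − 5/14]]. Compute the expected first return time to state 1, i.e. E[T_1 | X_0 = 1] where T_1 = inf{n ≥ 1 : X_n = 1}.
E[T_1 | X_0 = 1] = 1/π_1 = 32/25

For an irreducible recurrent Markov chain with stationary distribution π, E[T_i | X_0 = i] = 1/π_i (Kac's formula). Here π_1 = (5/14)/(1/10 + 5/14) = (5/14)/(16/35) = 25/32, so E[T_1 | X_0 = 1] = 1/π_1 = (1/10 + 5/14)/(5/14) = (16/35)/(5/14) = 32/25.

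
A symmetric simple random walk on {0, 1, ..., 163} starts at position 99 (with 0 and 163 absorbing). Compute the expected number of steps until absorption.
E[τ | X_0 = 99] = 6336

Let v_k = E[τ | X_0 = k]. Boundary: v_0 = v_163 = 0. Recurrence: v_k = 1 + (v_{k-1} + v_{k+1})/2 for 1 ≤ k ≤ 162. The particular solution to v_k − (v_{k-1} + v_{k+1})/2 = 1 is v_k = −k^2. Adding homogeneous solution A + B k and matching boundaries gives v_k = k (163 − k). Substituting k = 99: v_99 = 99 · 64 = 6336.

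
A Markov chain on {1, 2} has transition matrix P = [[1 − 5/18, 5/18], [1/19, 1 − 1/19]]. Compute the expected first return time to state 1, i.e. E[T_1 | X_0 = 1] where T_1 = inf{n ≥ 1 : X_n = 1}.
E[T_1 | X_0 = 1] = 1/π_1 = 113/18

For an irreducible recurrent Markov chain with stationary distribution π, E[T_i | X_0 = i] = 1/π_i (Kac's formula). Here π_1 = (1/19)/(5/18 + 1/19) = (1/19)/(113/342) = 18/113, so E[T_1 | X_0 = 1] = 1/π_1 = (5/18 + 1/19)/(1/19) = (113/342)/(1/19) = 113/18.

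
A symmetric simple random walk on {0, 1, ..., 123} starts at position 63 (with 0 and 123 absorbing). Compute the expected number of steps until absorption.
E[τ | X_0 = 63] = 3780

Let v_k = E[τ | X_0 = k]. Boundary: v_0 = v_123 = 0. Recurrence: v_k = 1 + (v_{k-1} + v_{k+1})/2 for 1 ≤ k ≤ 122. The particular solution to v_k − (v_{k-1} + v_{k+1})/2 = 1 is v_k = −k^2. Adding homogeneous solution A + B k and matching boundaries gives v_k = k (123 − k). Substituting k = 63: v_63 = 63 · 60 = 3780.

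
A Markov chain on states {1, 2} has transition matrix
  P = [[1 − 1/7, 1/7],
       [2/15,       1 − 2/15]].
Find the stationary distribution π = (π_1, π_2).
π_1 = 14/29, π_2 = 15/29

Solve πP = π with π_1 + π_2 = 1. From πP = π: π_1 · (1 − 1/7) + π_2 · 2/15 = π_1 ⇒ π_2 · 2/15 = π_1 · 1/7 ⇒ π_2/π_1 = (1/7)/(2/15) = 15/14. Together with π_1 + π_2 = 1:
  π_1 = (2/15)/(1/7 + 2/15) = (2/15)/(29/105) = 14/29,
  π_2 = (1/7)/(1/7 + 2/15) = (1/7)/(29/105) = 15/29.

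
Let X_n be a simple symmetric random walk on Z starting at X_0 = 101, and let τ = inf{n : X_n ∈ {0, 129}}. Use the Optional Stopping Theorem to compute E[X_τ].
E[X_τ] = 101

X_n is a martingale and τ is a bounded-mean stopping time (indeed τ is finite a.s. with bounded expectation since the walk is in a bounded region). By the OST, E[X_τ] = E[X_0] = 101. Equivalently: E[X_τ] = 129 · P(hit 129 first) + 0 · P(hit 0 first) = 129 · (101/129) = 101.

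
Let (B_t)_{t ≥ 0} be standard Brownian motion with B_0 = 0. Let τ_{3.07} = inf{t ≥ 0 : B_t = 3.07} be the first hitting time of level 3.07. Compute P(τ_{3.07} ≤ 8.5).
P(τ_{3.07} ≤ 8.5) = 2(1 − Φ(3.07/√8.5)) = 2(1 − Φ(1.0530)) ≈ 0.2923

By the reflection principle for standard BM, P(τ_b ≤ t) = 2 · P(B_t ≥ b). Since B_t ~ N(0, t), P(B_t ≥ 3.07) = 1 − Φ(3.07/√t) = 1 − Φ(3.07/√8.5) = 1 − Φ(1.0530) ≈ 0.14617. Doubling: P(τ_{3.07} ≤ 8.5) ≈ 2 · 0.14617 = 0.29234 ≈ 0.2923.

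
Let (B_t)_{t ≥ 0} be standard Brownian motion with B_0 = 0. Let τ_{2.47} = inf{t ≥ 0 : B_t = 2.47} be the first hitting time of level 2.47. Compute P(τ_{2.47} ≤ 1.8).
P(τ_{2.47} ≤ 1.8) = 2(1 − Φ(2.47/√1.8)) = 2(1 − Φ(1.8410)) ≈ 0.0656

By the reflection principle for standard BM, P(τ_b ≤ t) = 2 · P(B_t ≥ b). Since B_t ~ N(0, t), P(B_t ≥ 2.47) = 1 − Φ(2.47/√t) = 1 − Φ(2.47/√1.8) = 1 − Φ(1.8410) ≈ 0.03281. Doubling: P(τ_{2.47} ≤ 1.8) ≈ 2 · 0.03281 = 0.06562 ≈ 0.0656.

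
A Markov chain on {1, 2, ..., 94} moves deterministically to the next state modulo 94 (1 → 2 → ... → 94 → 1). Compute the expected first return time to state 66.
E[T_66 | X_0 = 66] = 94

The chain cycles deterministically, so starting at state 66 it returns in exactly 94 steps. Equivalently, the stationary distribution is uniform π_j = 1/94 for every state j, so by Kac's formula E[T_66] = 1/π_66 = 94.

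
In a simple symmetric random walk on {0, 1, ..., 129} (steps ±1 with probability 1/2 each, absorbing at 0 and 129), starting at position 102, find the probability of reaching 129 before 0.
P(hit 129 before 0) = 102/129 = 34/43

Let u_k = P(hit 129 before 0 | start at k). Then u_0 = 0, u_129 = 1, and u_k = u_{k-1}/2 + u_{k+1}/2 for 1 ≤ k ≤ 128. This harmonic recurrence is solved by u_k = k/129, giving u_102 = 102/129 = 34/43.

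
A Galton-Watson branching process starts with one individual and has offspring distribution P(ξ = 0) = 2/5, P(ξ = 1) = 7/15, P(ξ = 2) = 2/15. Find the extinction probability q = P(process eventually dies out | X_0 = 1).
q = 1

Mean offspring μ = 0·2/5 + 1·7/15 + 2·2/15 = 11/15 ≤ 1. For μ ≤ 1 with offspring not concentrated at 1, the Galton-Watson process goes extinct almost surely, so q = 1.
(Algebraic check: The pgf is f(s) = 2/5 + 7/15·s + 2/15·s². The extinction probability q is the smallest fixed point of f in [0, 1]. Setting s = f(s):
  2/15·s² + (7/15 − 1)·s + 2/5 = 0
  2/15·s² − (2/5 + 2/15)·s + 2/5 = 0
which factors as (s − 1)·(2/15·s − 2/5) = 0, giving roots s = 1 and s = (2/5)/(2/15) = 3. Since 3 ≥ 1, the smallest root in [0, 1] is s = 1.)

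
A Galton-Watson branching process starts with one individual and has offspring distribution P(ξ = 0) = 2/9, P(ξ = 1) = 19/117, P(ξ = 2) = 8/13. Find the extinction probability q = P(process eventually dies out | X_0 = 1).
q = 13/36

The pgf is f(s) = 2/9 + 19/117·s + 8/13·s². The extinction probability q is the smallest fixed point of f in [0, 1]. Setting s = f(s):
  8/13·s² + (19/117 − 1)·s + 2/9 = 0
  8/13·s² − (2/9 + 8/13)·s + 2/9 = 0
which factors as (s − 1)·(8/13·s − 2/9) = 0, giving roots s = 1 and s = (2/9)/(8/13) = 13/36.
Mean offspring μ = 19/117 + 2·8/13 = 163/117 > 1 (supercritical), so q < 1. The extinction probability is the smaller root: q = (2/9)/(8/13) = 13/36.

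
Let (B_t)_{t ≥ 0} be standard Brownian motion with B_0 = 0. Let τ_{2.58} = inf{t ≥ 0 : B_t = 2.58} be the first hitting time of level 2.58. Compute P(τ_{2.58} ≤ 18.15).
P(τ_{2.58} ≤ 18.15) = 2(1 − Φ(2.58/√18.15)) = 2(1 − Φ(0.6056)) ≈ 0.5448

By the reflection principle for standard BM, P(τ_b ≤ t) = 2 · P(B_t ≥ b). Since B_t ~ N(0, t), P(B_t ≥ 2.58) = 1 − Φ(2.58/√t) = 1 − Φ(2.58/√18.15) = 1 − Φ(0.6056) ≈ 0.27239. Doubling: P(τ_{2.58} ≤ 18.15) ≈ 2 · 0.27239 = 0.54478 ≈ 0.5448.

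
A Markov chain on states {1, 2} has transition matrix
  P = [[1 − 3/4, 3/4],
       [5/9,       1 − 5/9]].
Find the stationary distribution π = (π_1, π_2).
π_1 = 20/47, π_2 = 27/47

Solve πP = π with π_1 + π_2 = 1. From πP = π: π_1 · (1 − 3/4) + π_2 · 5/9 = π_1 ⇒ π_2 · 5/9 = π_1 · 3/4 ⇒ π_2/π_1 = (3/4)/(5/9) = 27/20. Together with π_1 + π_2 = 1:
  π_1 = (5/9)/(3/4 + 5/9) = (5/9)/(47/36) = 20/47,
  π_2 = (3/4)/(3/4 + 5/9) = (3/4)/(47/36) = 27/47.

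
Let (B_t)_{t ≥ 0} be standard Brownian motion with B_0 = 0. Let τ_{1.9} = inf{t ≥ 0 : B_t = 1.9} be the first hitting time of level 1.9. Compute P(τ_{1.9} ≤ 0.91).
P(τ_{1.9} ≤ 0.91) = 2(1 − Φ(1.9/√0.91)) = 2(1 − Φ(1.9917)) ≈ 0.0464

By the reflection principle for standard BM, P(τ_b ≤ t) = 2 · P(B_t ≥ b). Since B_t ~ N(0, t), P(B_t ≥ 1.9) = 1 − Φ(1.9/√t) = 1 − Φ(1.9/√0.91) = 1 − Φ(1.9917) ≈ 0.02320. Doubling: P(τ_{1.9} ≤ 0.91) ≈ 2 · 0.02320 = 0.04640 ≈ 0.0464.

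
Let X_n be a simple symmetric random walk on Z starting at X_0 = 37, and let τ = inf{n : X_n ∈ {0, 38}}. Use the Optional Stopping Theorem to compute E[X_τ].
E[X_τ] = 37

X_n is a martingale and τ is a bounded-mean stopping time (indeed τ is finite a.s. with bounded expectation since the walk is in a bounded region). By the OST, E[X_τ] = E[X_0] = 37. Equivalently: E[X_τ] = 38 · P(hit 38 first) + 0 · P(hit 0 first) = 38 · (37/38) = 37.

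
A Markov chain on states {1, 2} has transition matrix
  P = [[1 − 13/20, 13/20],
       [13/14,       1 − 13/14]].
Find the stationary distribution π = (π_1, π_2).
π_1 = 10/17, π_2 = 7/17

Solve πP = π with π_1 + π_2 = 1. From πP = π: π_1 · (1 − 13/20) + π_2 · 13/14 = π_1 ⇒ π_2 · 13/14 = π_1 · 13/20 ⇒ π_2/π_1 = (13/20)/(13/14) = 7/10. Together with π_1 + π_2 = 1:
  π_1 = (13/14)/(13/20 + 13/14) = (13/14)/(221/140) = 10/17,
  π_2 = (13/20)/(13/20 + 13/14) = (13/20)/(221/140) = 7/17.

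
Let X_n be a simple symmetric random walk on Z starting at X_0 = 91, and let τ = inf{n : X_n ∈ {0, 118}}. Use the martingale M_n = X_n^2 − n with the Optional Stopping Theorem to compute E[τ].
E[τ] = 2457

M_n = X_n^2 − n is a martingale (since E[X_{n+1}^2 | F_n] = X_n^2 + 1). By OST (τ has finite mean in a bounded region), E[M_τ] = E[M_0] = X_0^2 − 0 = 91^2 = 8281. Also E[M_τ] = E[X_τ^2] − E[τ]. The walk exits at 0 or 118, with P(hit 118 first) = 91/118, so E[X_τ^2] = 118^2 · 91/118 + 0 = 10738. Thus E[τ] = E[X_τ^2] − E[M_τ] = 10738 − 8281 = 2457 = 91(118 − 91) = 2457.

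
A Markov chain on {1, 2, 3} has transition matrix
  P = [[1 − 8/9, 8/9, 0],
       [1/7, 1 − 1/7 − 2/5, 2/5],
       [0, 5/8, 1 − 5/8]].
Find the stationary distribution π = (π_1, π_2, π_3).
π = (225/2521, 1400/2521, 896/2521)

This is a birth-death chain on three states, which satisfies detailed balance: π_1 · P_{12} = π_2 · P_{21} and π_2 · P_{23} = π_3 · P_{32}.
From π_1 · 8/9 = π_2 · 1/7: π_2/π_1 = (8/9)/(1/7) = 56/9.
From π_2 · 2/5 = π_3 · 5/8: π_3/π_2 = (2/5)/(5/8) = 16/25.
Take π_1 proportional to 1; then unnormalized π = (1, 56/9, 896/225). Normalize by dividing by the sum 2521/225:
  π = (225/2521, 1400/2521, 896/2521).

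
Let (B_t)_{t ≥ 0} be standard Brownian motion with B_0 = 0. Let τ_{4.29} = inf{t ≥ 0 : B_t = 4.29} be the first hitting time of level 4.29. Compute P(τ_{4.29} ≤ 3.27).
P(τ_{4.29} ≤ 3.27) = 2(1 − Φ(4.29/√3.27)) = 2(1 − Φ(2.3724)) ≈ 0.0177

By the reflection principle for standard BM, P(τ_b ≤ t) = 2 · P(B_t ≥ b). Since B_t ~ N(0, t), P(B_t ≥ 4.29) = 1 − Φ(4.29/√t) = 1 − Φ(4.29/√3.27) = 1 − Φ(2.3724) ≈ 0.00884. Doubling: P(τ_{4.29} ≤ 3.27) ≈ 2 · 0.00884 = 0.01768 ≈ 0.0177.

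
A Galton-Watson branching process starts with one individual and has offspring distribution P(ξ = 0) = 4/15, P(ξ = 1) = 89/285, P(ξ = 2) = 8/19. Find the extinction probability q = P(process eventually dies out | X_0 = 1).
q = 19/30

The pgf is f(s) = 4/15 + 89/285·s + 8/19·s². The extinction probability q is the smallest fixed point of f in [0, 1]. Setting s = f(s):
  8/19·s² + (89/285 − 1)·s + 4/15 = 0
  8/19·s² − (4/15 + 8/19)·s + 4/15 = 0
which factors as (s − 1)·(8/19·s − 4/15) = 0, giving roots s = 1 and s = (4/15)/(8/19) = 19/30.
Mean offspring μ = 89/285 + 2·8/19 = 329/285 > 1 (supercritical), so q < 1. The extinction probability is the smaller root: q = (4/15)/(8/19) = 19/30.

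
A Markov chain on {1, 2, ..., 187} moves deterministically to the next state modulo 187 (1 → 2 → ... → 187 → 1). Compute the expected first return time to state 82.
E[T_82 | X_0 = 82] = 187

The chain cycles deterministically, so starting at state 82 it returns in exactly 187 steps. Equivalently, the stationary distribution is uniform π_j = 1/187 for every state j, so by Kac's formula E[T_82] = 1/π_82 = 187.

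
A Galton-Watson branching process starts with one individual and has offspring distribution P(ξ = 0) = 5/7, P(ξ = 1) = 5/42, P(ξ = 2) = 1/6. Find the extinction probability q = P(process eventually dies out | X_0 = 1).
q = 1

Mean offspring μ = 0·5/7 + 1·5/42 + 2·1/6 = 19/42 ≤ 1. For μ ≤ 1 with offspring not concentrated at 1, the Galton-Watson process goes extinct almost surely, so q = 1.
(Algebraic check: The pgf is f(s) = 5/7 + 5/42·s + 1/6·s². The extinction probability q is the smallest fixed point of f in [0, 1]. Setting s = f(s):
  1/6·s² + (5/42 − 1)·s + 5/7 = 0
  1/6·s² − (5/7 + 1/6)·s + 5/7 = 0
which factors as (s − 1)·(1/6·s − 5/7) = 0, giving roots s = 1 and s = (5/7)/(1/6) = 30/7. Since 30/7 ≥ 1, the smallest root in [0, 1] is s = 1.)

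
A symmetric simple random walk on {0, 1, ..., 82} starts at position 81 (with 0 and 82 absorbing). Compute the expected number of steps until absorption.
E[τ | X_0 = 81] = 81

Let v_k = E[τ | X_0 = k]. Boundary: v_0 = v_82 = 0. Recurrence: v_k = 1 + (v_{k-1} + v_{k+1})/2 for 1 ≤ k ≤ 81. The particular solution to v_k − (v_{k-1} + v_{k+1})/2 = 1 is v_k = −k^2. Adding homogeneous solution A + B k and matching boundaries gives v_k = k (82 − k). Substituting k = 81: v_81 = 81 · 1 = 81.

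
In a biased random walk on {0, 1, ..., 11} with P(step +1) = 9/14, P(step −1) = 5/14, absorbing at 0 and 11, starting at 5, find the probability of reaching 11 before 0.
P(hit 11 before 0) = (1 − (5/9)^5) / (1 − (5/9)^11) = 7430076621/7833057871

Let u_k denote P(reach 11 before 0 | start at k). Boundary: u_0 = 0, u_11 = 1. Recurrence: u_k = 9/14·u_{k+1} + 5/14·u_{k-1} for 1 ≤ k ≤ 10. Try u_k = A + B·r^k with r = q/p = (5/14)/(9/14) = 5/9. Substitution satisfies the recurrence; boundary conditions give:
  u_k = (1 − r^k) / (1 − r^N) = (1 − (5/9)^5) / (1 − (5/9)^11) = 7430076621/7833057871.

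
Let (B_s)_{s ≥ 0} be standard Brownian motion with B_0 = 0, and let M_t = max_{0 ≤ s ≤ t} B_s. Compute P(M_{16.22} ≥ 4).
P(M_{16.22} ≥ 4) = 2·P(B_{16.22} ≥ 4) = 2(1 − Φ(4/√16.22)) ≈ 0.3206

By the reflection principle for Brownian motion, P(M_t ≥ a) = 2 · P(B_t ≥ a) for a ≥ 0. Since B_t ~ N(0, t), P(B_t ≥ 4) = 1 − Φ(4/√t) = 1 − Φ(4/√16.22) = 1 − Φ(0.9932). So
  P(M_{16.22} ≥ 4) = 2(1 − Φ(0.9932)) ≈ 0.3206.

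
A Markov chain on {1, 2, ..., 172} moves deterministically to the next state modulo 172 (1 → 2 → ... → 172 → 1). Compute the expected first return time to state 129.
E[T_129 | X_0 = 129] = 172

The chain cycles deterministically, so starting at state 129 it returns in exactly 172 steps. Equivalently, the stationary distribution is uniform π_j = 1/172 for every state j, so by Kac's formula E[T_129] = 1/π_129 = 172.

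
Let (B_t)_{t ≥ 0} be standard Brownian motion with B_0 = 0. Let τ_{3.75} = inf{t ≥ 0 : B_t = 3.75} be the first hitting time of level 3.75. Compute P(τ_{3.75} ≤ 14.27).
P(τ_{3.75} ≤ 14.27) = 2(1 − Φ(3.75/√14.27)) = 2(1 − Φ(0.9927)) ≈ 0.3209

By the reflection principle for standard BM, P(τ_b ≤ t) = 2 · P(B_t ≥ b). Since B_t ~ N(0, t), P(B_t ≥ 3.75) = 1 − Φ(3.75/√t) = 1 − Φ(3.75/√14.27) = 1 − Φ(0.9927) ≈ 0.16043. Doubling: P(τ_{3.75} ≤ 14.27) ≈ 2 · 0.16043 = 0.32086 ≈ 0.3209.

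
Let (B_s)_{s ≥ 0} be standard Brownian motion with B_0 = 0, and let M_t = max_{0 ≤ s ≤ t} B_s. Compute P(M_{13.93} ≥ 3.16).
P(M_{13.93} ≥ 3.16) = 2·P(B_{13.93} ≥ 3.16) = 2(1 − Φ(3.16/√13.93)) ≈ 0.3972

By the reflection principle for Brownian motion, P(M_t ≥ a) = 2 · P(B_t ≥ a) for a ≥ 0. Since B_t ~ N(0, t), P(B_t ≥ 3.16) = 1 − Φ(3.16/√t) = 1 − Φ(3.16/√13.93) = 1 − Φ(0.8467). So
  P(M_{13.93} ≥ 3.16) = 2(1 − Φ(0.8467)) ≈ 0.3972.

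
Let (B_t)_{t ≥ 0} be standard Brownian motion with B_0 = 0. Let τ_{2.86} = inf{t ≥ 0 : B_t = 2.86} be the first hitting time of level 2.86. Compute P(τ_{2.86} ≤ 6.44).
P(τ_{2.86} ≤ 6.44) = 2(1 − Φ(2.86/√6.44)) = 2(1 − Φ(1.1270)) ≈ 0.2597

By the reflection principle for standard BM, P(τ_b ≤ t) = 2 · P(B_t ≥ b). Since B_t ~ N(0, t), P(B_t ≥ 2.86) = 1 − Φ(2.86/√t) = 1 − Φ(2.86/√6.44) = 1 − Φ(1.1270) ≈ 0.12987. Doubling: P(τ_{2.86} ≤ 6.44) ≈ 2 · 0.12987 = 0.25974 ≈ 0.2597.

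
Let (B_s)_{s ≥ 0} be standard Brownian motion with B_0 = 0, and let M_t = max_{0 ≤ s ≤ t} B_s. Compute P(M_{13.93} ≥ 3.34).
P(M_{13.93} ≥ 3.34) = 2·P(B_{13.93} ≥ 3.34) = 2(1 − Φ(3.34/√13.93)) ≈ 0.3708

By the reflection principle for Brownian motion, P(M_t ≥ a) = 2 · P(B_t ≥ a) for a ≥ 0. Since B_t ~ N(0, t), P(B_t ≥ 3.34) = 1 − Φ(3.34/√t) = 1 − Φ(3.34/√13.93) = 1 − Φ(0.8949). So
  P(M_{13.93} ≥ 3.34) = 2(1 − Φ(0.8949)) ≈ 0.3708.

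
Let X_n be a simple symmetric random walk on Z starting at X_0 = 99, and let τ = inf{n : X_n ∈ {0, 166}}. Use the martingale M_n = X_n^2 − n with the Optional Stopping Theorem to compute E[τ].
E[τ] = 6633

M_n = X_n^2 − n is a martingale (since E[X_{n+1}^2 | F_n] = X_n^2 + 1). By OST (τ has finite mean in a bounded region), E[M_τ] = E[M_0] = X_0^2 − 0 = 99^2 = 9801. Also E[M_τ] = E[X_τ^2] − E[τ]. The walk exits at 0 or 166, with P(hit 166 first) = 99/166, so E[X_τ^2] = 166^2 · 99/166 + 0 = 16434. Thus E[τ] = E[X_τ^2] − E[M_τ] = 16434 − 9801 = 6633 = 99(166 − 99) = 6633.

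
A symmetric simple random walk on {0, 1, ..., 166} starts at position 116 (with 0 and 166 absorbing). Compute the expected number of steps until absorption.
E[τ | X_0 = 116] = 5800

Let v_k = E[τ | X_0 = k]. Boundary: v_0 = v_166 = 0. Recurrence: v_k = 1 + (v_{k-1} + v_{k+1})/2 for 1 ≤ k ≤ 165. The particular solution to v_k − (v_{k-1} + v_{k+1})/2 = 1 is v_k = −k^2. Adding homogeneous solution A + B k and matching boundaries gives v_k = k (166 − k). Substituting k = 116: v_116 = 116 · 50 = 5800.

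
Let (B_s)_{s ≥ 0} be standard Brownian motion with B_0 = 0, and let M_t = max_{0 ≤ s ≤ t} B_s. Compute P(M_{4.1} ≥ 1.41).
P(M_{4.1} ≥ 1.41) = 2·P(B_{4.1} ≥ 1.41) = 2(1 − Φ(1.41/√4.1)) ≈ 0.4862

By the reflection principle for Brownian motion, P(M_t ≥ a) = 2 · P(B_t ≥ a) for a ≥ 0. Since B_t ~ N(0, t), P(B_t ≥ 1.41) = 1 − Φ(1.41/√t) = 1 − Φ(1.41/√4.1) = 1 − Φ(0.6963). So
  P(M_{4.1} ≥ 1.41) = 2(1 − Φ(0.6963)) ≈ 0.4862.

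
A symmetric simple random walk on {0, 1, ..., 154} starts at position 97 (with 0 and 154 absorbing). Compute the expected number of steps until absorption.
E[τ | X_0 = 97] = 5529

Let v_k = E[τ | X_0 = k]. Boundary: v_0 = v_154 = 0. Recurrence: v_k = 1 + (v_{k-1} + v_{k+1})/2 for 1 ≤ k ≤ 153. The particular solution to v_k − (v_{k-1} + v_{k+1})/2 = 1 is v_k = −k^2. Adding homogeneous solution A + B k and matching boundaries gives v_k = k (154 − k). Substituting k = 97: v_97 = 97 · 57 = 5529.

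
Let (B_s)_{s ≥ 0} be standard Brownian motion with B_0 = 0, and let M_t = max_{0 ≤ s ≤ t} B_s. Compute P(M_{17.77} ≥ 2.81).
P(M_{17.77} ≥ 2.81) = 2·P(B_{17.77} ≥ 2.81) = 2(1 − Φ(2.81/√17.77)) ≈ 0.5050

By the reflection principle for Brownian motion, P(M_t ≥ a) = 2 · P(B_t ≥ a) for a ≥ 0. Since B_t ~ N(0, t), P(B_t ≥ 2.81) = 1 − Φ(2.81/√t) = 1 − Φ(2.81/√17.77) = 1 − Φ(0.6666). So
  P(M_{17.77} ≥ 2.81) = 2(1 − Φ(0.6666)) ≈ 0.5050.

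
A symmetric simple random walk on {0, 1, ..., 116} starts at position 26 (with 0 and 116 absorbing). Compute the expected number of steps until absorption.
E[τ | X_0 = 26] = 2340

Let v_k = E[τ | X_0 = k]. Boundary: v_0 = v_116 = 0. Recurrence: v_k = 1 + (v_{k-1} + v_{k+1})/2 for 1 ≤ k ≤ 115. The particular solution to v_k − (v_{k-1} + v_{k+1})/2 = 1 is v_k = −k^2. Adding homogeneous solution A + B k and matching boundaries gives v_k = k (116 − k). Substituting k = 26: v_26 = 26 · 90 = 2340.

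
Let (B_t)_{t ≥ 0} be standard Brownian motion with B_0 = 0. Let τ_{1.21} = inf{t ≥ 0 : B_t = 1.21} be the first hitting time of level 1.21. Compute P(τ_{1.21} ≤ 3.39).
P(τ_{1.21} ≤ 3.39) = 2(1 − Φ(1.21/√3.39)) = 2(1 − Φ(0.6572)) ≈ 0.5111

By the reflection principle for standard BM, P(τ_b ≤ t) = 2 · P(B_t ≥ b). Since B_t ~ N(0, t), P(B_t ≥ 1.21) = 1 − Φ(1.21/√t) = 1 − Φ(1.21/√3.39) = 1 − Φ(0.6572) ≈ 0.25553. Doubling: P(τ_{1.21} ≤ 3.39) ≈ 2 · 0.25553 = 0.51106 ≈ 0.5111.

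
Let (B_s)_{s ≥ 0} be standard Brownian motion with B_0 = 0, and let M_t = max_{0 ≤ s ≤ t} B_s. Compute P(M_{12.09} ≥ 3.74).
P(M_{12.09} ≥ 3.74) = 2·P(B_{12.09} ≥ 3.74) = 2(1 − Φ(3.74/√12.09)) ≈ 0.2821

By the reflection principle for Brownian motion, P(M_t ≥ a) = 2 · P(B_t ≥ a) for a ≥ 0. Since B_t ~ N(0, t), P(B_t ≥ 3.74) = 1 − Φ(3.74/√t) = 1 − Φ(3.74/√12.09) = 1 − Φ(1.0756). So
  P(M_{12.09} ≥ 3.74) = 2(1 − Φ(1.0756)) ≈ 0.2821.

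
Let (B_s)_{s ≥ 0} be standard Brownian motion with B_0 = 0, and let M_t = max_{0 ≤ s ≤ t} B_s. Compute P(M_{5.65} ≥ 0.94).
P(M_{5.65} ≥ 0.94) = 2·P(B_{5.65} ≥ 0.94) = 2(1 − Φ(0.94/√5.65)) ≈ 0.6925

By the reflection principle for Brownian motion, P(M_t ≥ a) = 2 · P(B_t ≥ a) for a ≥ 0. Since B_t ~ N(0, t), P(B_t ≥ 0.94) = 1 − Φ(0.94/√t) = 1 − Φ(0.94/√5.65) = 1 − Φ(0.3955). So
  P(M_{5.65} ≥ 0.94) = 2(1 − Φ(0.3955)) ≈ 0.6925.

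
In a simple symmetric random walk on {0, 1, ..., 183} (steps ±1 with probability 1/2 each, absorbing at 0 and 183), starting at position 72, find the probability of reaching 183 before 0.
P(hit 183 before 0) = 72/183 = 24/61

Let u_k = P(hit 183 before 0 | start at k). Then u_0 = 0, u_183 = 1, and u_k = u_{k-1}/2 + u_{k+1}/2 for 1 ≤ k ≤ 182. This harmonic recurrence is solved by u_k = k/183, giving u_72 = 72/183 = 24/61.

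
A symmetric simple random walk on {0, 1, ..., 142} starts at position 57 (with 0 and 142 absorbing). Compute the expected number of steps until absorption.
E[τ | X_0 = 57] = 4845

Let v_k = E[τ | X_0 = k]. Boundary: v_0 = v_142 = 0. Recurrence: v_k = 1 + (v_{k-1} + v_{k+1})/2 for 1 ≤ k ≤ 141. The particular solution to v_k − (v_{k-1} + v_{k+1})/2 = 1 is v_k = −k^2. Adding homogeneous solution A + B k and matching boundaries gives v_k = k (142 − k). Substituting k = 57: v_57 = 57 · 85 = 4845.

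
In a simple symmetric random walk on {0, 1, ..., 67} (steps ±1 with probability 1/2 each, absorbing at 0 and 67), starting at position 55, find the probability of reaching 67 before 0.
P(hit 67 before 0) = 55/67

Let u_k = P(hit 67 before 0 | start at k). Then u_0 = 0, u_67 = 1, and u_k = u_{k-1}/2 + u_{k+1}/2 for 1 ≤ k ≤ 66. This harmonic recurrence is solved by u_k = k/67, giving u_55 = 55/67.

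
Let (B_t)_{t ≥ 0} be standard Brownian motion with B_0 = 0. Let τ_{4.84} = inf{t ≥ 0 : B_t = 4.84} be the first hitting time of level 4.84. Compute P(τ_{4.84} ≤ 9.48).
P(τ_{4.84} ≤ 9.48) = 2(1 − Φ(4.84/√9.48)) = 2(1 − Φ(1.5720)) ≈ 0.1160

By the reflection principle for standard BM, P(τ_b ≤ t) = 2 · P(B_t ≥ b). Since B_t ~ N(0, t), P(B_t ≥ 4.84) = 1 − Φ(4.84/√t) = 1 − Φ(4.84/√9.48) = 1 − Φ(1.5720) ≈ 0.05798. Doubling: P(τ_{4.84} ≤ 9.48) ≈ 2 · 0.05798 = 0.11596 ≈ 0.1160.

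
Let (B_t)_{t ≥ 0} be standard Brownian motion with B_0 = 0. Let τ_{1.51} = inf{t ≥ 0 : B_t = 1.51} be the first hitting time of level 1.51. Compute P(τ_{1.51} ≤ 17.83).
P(τ_{1.51} ≤ 17.83) = 2(1 − Φ(1.51/√17.83)) = 2(1 − Φ(0.3576)) ≈ 0.7206

By the reflection principle for standard BM, P(τ_b ≤ t) = 2 · P(B_t ≥ b). Since B_t ~ N(0, t), P(B_t ≥ 1.51) = 1 − Φ(1.51/√t) = 1 − Φ(1.51/√17.83) = 1 − Φ(0.3576) ≈ 0.36032. Doubling: P(τ_{1.51} ≤ 17.83) ≈ 2 · 0.36032 = 0.72064 ≈ 0.7206.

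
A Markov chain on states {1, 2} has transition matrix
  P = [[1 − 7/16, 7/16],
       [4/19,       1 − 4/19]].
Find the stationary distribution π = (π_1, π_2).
π_1 = 64/197, π_2 = 133/197

Solve πP = π with π_1 + π_2 = 1. From πP = π: π_1 · (1 − 7/16) + π_2 · 4/19 = π_1 ⇒ π_2 · 4/19 = π_1 · 7/16 ⇒ π_2/π_1 = (7/16)/(4/19) = 133/64. Together with π_1 + π_2 = 1:
  π_1 = (4/19)/(7/16 + 4/19) = (4/19)/(197/304) = 64/197,
  π_2 = (7/16)/(7/16 + 4/19) = (7/16)/(197/304) = 133/197.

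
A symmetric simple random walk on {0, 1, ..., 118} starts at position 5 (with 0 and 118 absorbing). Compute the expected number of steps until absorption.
E[τ | X_0 = 5] = 565

Let v_k = E[τ | X_0 = k]. Boundary: v_0 = v_118 = 0. Recurrence: v_k = 1 + (v_{k-1} + v_{k+1})/2 for 1 ≤ k ≤ 117. The particular solution to v_k − (v_{k-1} + v_{k+1})/2 = 1 is v_k = −k^2. Adding homogeneous solution A + B k and matching boundaries gives v_k = k (118 − k). Substituting k = 5: v_5 = 5 · 113 = 565.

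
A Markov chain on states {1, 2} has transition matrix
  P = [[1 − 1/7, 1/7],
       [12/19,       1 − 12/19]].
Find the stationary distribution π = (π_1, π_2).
π_1 = 84/103, π_2 = 19/103

Solve πP = π with π_1 + π_2 = 1. From πP = π: π_1 · (1 − 1/7) + π_2 · 12/19 = π_1 ⇒ π_2 · 12/19 = π_1 · 1/7 ⇒ π_2/π_1 = (1/7)/(12/19) = 19/84. Together with π_1 + π_2 = 1:
  π_1 = (12/19)/(1/7 + 12/19) = (12/19)/(103/133) = 84/103,
  π_2 = (1/7)/(1/7 + 12/19) = (1/7)/(103/133) = 19/103.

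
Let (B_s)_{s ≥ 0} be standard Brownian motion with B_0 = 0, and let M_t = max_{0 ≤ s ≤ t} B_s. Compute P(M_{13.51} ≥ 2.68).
P(M_{13.51} ≥ 2.68) = 2·P(B_{13.51} ≥ 2.68) = 2(1 − Φ(2.68/√13.51)) ≈ 0.4659

By the reflection principle for Brownian motion, P(M_t ≥ a) = 2 · P(B_t ≥ a) for a ≥ 0. Since B_t ~ N(0, t), P(B_t ≥ 2.68) = 1 − Φ(2.68/√t) = 1 − Φ(2.68/√13.51) = 1 − Φ(0.7291). So
  P(M_{13.51} ≥ 2.68) = 2(1 − Φ(0.7291)) ≈ 0.4659.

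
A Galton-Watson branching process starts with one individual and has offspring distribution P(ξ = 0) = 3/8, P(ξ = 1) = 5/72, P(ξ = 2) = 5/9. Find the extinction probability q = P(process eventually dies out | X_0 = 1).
q = 27/40

The pgf is f(s) = 3/8 + 5/72·s + 5/9·s². The extinction probability q is the smallest fixed point of f in [0, 1]. Setting s = f(s):
  5/9·s² + (5/72 − 1)·s + 3/8 = 0
  5/9·s² − (3/8 + 5/9)·s + 3/8 = 0
which factors as (s − 1)·(5/9·s − 3/8) = 0, giving roots s = 1 and s = (3/8)/(5/9) = 27/40.
Mean offspring μ = 5/72 + 2·5/9 = 85/72 > 1 (supercritical), so q < 1. The extinction probability is the smaller root: q = (3/8)/(5/9) = 27/40.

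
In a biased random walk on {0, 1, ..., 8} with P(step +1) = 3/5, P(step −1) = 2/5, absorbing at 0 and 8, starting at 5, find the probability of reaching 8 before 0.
P(hit 8 before 0) = (1 − (2/3)^5) / (1 − (2/3)^8) = 5697/6305

Let u_k denote P(reach 8 before 0 | start at k). Boundary: u_0 = 0, u_8 = 1. Recurrence: u_k = 3/5·u_{k+1} + 2/5·u_{k-1} for 1 ≤ k ≤ 7. Try u_k = A + B·r^k with r = q/p = (2/5)/(3/5) = 2/3. Substitution satisfies the recurrence; boundary conditions give:
  u_k = (1 − r^k) / (1 − r^N) = (1 − (2/3)^5) / (1 − (2/3)^8) = 5697/6305.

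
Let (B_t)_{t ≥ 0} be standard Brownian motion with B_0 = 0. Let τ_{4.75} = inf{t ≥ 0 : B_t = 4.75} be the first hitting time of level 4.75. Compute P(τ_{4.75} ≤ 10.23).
P(τ_{4.75} ≤ 10.23) = 2(1 − Φ(4.75/√10.23)) = 2(1 − Φ(1.4851)) ≈ 0.1375

By the reflection principle for standard BM, P(τ_b ≤ t) = 2 · P(B_t ≥ b). Since B_t ~ N(0, t), P(B_t ≥ 4.75) = 1 − Φ(4.75/√t) = 1 − Φ(4.75/√10.23) = 1 − Φ(1.4851) ≈ 0.06876. Doubling: P(τ_{4.75} ≤ 10.23) ≈ 2 · 0.06876 = 0.13752 ≈ 0.1375.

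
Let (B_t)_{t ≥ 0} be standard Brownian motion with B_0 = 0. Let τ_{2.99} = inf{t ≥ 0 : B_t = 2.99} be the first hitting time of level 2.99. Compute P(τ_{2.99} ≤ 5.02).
P(τ_{2.99} ≤ 5.02) = 2(1 − Φ(2.99/√5.02)) = 2(1 − Φ(1.3345)) ≈ 0.1820

By the reflection principle for standard BM, P(τ_b ≤ t) = 2 · P(B_t ≥ b). Since B_t ~ N(0, t), P(B_t ≥ 2.99) = 1 − Φ(2.99/√t) = 1 − Φ(2.99/√5.02) = 1 − Φ(1.3345) ≈ 0.09102. Doubling: P(τ_{2.99} ≤ 5.02) ≈ 2 · 0.09102 = 0.18204 ≈ 0.1820.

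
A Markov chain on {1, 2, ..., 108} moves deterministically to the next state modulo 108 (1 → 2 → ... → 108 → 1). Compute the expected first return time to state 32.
E[T_32 | X_0 = 32] = 108

The chain cycles deterministically, so starting at state 32 it returns in exactly 108 steps. Equivalently, the stationary distribution is uniform π_j = 1/108 for every state j, so by Kac's formula E[T_32] = 1/π_32 = 108.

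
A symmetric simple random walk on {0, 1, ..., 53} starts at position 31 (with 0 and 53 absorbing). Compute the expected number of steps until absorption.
E[τ | X_0 = 31] = 682

Let v_k = E[τ | X_0 = k]. Boundary: v_0 = v_53 = 0. Recurrence: v_k = 1 + (v_{k-1} + v_{k+1})/2 for 1 ≤ k ≤ 52. The particular solution to v_k − (v_{k-1} + v_{k+1})/2 = 1 is v_k = −k^2. Adding homogeneous solution A + B k and matching boundaries gives v_k = k (53 − k). Substituting k = 31: v_31 = 31 · 22 = 682.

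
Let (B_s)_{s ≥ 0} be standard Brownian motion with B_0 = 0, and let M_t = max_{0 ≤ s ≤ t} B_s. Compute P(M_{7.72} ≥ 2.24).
P(M_{7.72} ≥ 2.24) = 2·P(B_{7.72} ≥ 2.24) = 2(1 − Φ(2.24/√7.72)) ≈ 0.4201

By the reflection principle for Brownian motion, P(M_t ≥ a) = 2 · P(B_t ≥ a) for a ≥ 0. Since B_t ~ N(0, t), P(B_t ≥ 2.24) = 1 − Φ(2.24/√t) = 1 − Φ(2.24/√7.72) = 1 − Φ(0.8062). So
  P(M_{7.72} ≥ 2.24) = 2(1 − Φ(0.8062)) ≈ 0.4201.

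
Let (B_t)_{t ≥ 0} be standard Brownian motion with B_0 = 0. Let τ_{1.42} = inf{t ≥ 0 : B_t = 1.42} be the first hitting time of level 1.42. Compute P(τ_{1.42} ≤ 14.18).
P(τ_{1.42} ≤ 14.18) = 2(1 − Φ(1.42/√14.18)) = 2(1 − Φ(0.3771)) ≈ 0.7061

By the reflection principle for standard BM, P(τ_b ≤ t) = 2 · P(B_t ≥ b). Since B_t ~ N(0, t), P(B_t ≥ 1.42) = 1 − Φ(1.42/√t) = 1 − Φ(1.42/√14.18) = 1 − Φ(0.3771) ≈ 0.35305. Doubling: P(τ_{1.42} ≤ 14.18) ≈ 2 · 0.35305 = 0.70610 ≈ 0.7061.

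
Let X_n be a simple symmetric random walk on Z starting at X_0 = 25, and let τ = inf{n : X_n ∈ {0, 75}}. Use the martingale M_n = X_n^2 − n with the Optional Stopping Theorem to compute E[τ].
E[τ] = 1250

M_n = X_n^2 − n is a martingale (since E[X_{n+1}^2 | F_n] = X_n^2 + 1). By OST (τ has finite mean in a bounded region), E[M_τ] = E[M_0] = X_0^2 − 0 = 25^2 = 625. Also E[M_τ] = E[X_τ^2] − E[τ]. The walk exits at 0 or 75, with P(hit 75 first) = 25/75, so E[X_τ^2] = 75^2 · 25/75 + 0 = 1875. Thus E[τ] = E[X_τ^2] − E[M_τ] = 1875 − 625 = 1250 = 25(75 − 25) = 1250.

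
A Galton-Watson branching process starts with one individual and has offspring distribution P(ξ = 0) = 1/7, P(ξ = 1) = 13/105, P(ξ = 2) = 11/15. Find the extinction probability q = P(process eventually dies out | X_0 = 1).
q = 15/77

The pgf is f(s) = 1/7 + 13/105·s + 11/15·s². The extinction probability q is the smallest fixed point of f in [0, 1]. Setting s = f(s):
  11/15·s² + (13/105 − 1)·s + 1/7 = 0
  11/15·s² − (1/7 + 11/15)·s + 1/7 = 0
which factors as (s − 1)·(11/15·s − 1/7) = 0, giving roots s = 1 and s = (1/7)/(11/15) = 15/77.
Mean offspring μ = 13/105 + 2·11/15 = 167/105 > 1 (supercritical), so q < 1. The extinction probability is the smaller root: q = (1/7)/(11/15) = 15/77.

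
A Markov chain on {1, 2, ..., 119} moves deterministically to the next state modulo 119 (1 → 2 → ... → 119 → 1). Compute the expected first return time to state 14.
E[T_14 | X_0 = 14] = 119

The chain cycles deterministically, so starting at state 14 it returns in exactly 119 steps. Equivalently, the stationary distribution is uniform π_j = 1/119 for every state j, so by Kac's formula E[T_14] = 1/π_14 = 119.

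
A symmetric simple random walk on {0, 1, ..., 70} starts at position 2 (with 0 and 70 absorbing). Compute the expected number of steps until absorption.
E[τ | X_0 = 2] = 136

Let v_k = E[τ | X_0 = k]. Boundary: v_0 = v_70 = 0. Recurrence: v_k = 1 + (v_{k-1} + v_{k+1})/2 for 1 ≤ k ≤ 69. The particular solution to v_k − (v_{k-1} + v_{k+1})/2 = 1 is v_k = −k^2. Adding homogeneous solution A + B k and matching boundaries gives v_k = k (70 − k). Substituting k = 2: v_2 = 2 · 68 = 136.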